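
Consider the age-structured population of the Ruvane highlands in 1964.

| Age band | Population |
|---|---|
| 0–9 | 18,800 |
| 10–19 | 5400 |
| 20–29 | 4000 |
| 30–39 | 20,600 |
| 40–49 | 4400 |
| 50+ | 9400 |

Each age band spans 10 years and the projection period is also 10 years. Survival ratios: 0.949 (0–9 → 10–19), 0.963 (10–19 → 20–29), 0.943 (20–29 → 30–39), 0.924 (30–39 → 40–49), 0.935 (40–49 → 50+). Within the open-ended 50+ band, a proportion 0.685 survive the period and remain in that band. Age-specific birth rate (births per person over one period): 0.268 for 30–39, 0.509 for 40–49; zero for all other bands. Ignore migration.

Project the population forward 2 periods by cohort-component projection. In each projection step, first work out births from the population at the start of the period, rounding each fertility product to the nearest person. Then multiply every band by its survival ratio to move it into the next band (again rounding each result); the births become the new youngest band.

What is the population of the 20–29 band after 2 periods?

Period 1:
Births: 20600 * 0.268 = 5521  |  4400 * 0.509 = 2240 → total 7761
10–19: 18800 * 0.949 = 17841
20–29: 5400 * 0.963 = 5200
30–39: 4000 * 0.943 = 3772
40–49: 20600 * 0.924 = 19034
50+: 4400 * 0.935 + 9400 * 0.685 = 4114 + 6439 = 10553
Giving 7761 / 17841 / 5200 / 3772 / 19034 / 10553.
Period 2:
Births: 3772 * 0.268 = 1011  |  19034 * 0.509 = 9688 → total 10699
10–19: 7761 * 0.949 = 7365
20–29: 17841 * 0.963 = 17181
30–39: 5200 * 0.943 = 4904
40–49: 3772 * 0.924 = 3485
50+: 19034 * 0.935 + 10553 * 0.685 = 17797 + 7229 = 25026
Giving 10699 / 7365 / 17181 / 4904 / 3485 / 25026.

17181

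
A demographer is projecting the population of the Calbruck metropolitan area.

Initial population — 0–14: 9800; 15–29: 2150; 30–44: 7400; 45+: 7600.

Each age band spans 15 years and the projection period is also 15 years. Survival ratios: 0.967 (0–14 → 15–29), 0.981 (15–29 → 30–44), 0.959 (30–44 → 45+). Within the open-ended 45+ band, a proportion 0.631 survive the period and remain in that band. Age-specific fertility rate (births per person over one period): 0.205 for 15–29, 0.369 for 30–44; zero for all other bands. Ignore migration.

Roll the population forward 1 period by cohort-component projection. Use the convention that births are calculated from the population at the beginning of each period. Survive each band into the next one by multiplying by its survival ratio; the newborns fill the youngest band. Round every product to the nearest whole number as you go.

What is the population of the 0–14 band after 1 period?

(Groups numbered youngest = 1 to oldest = 4.)
[period 1]
Births: 2150 × 0.205 = 441, 7400 × 0.369 = 2731 → total 3172
Group 2: 9800 × 0.967 = 9477
Group 3: 2150 × 0.981 = 2109
Group 4: 7400 × 0.959 + 7600 × 0.631 = 7097 + 4796 = 11893
Population now: 0–14=3172, 15–29=9477, 30–44=2109, 45+=11893

3172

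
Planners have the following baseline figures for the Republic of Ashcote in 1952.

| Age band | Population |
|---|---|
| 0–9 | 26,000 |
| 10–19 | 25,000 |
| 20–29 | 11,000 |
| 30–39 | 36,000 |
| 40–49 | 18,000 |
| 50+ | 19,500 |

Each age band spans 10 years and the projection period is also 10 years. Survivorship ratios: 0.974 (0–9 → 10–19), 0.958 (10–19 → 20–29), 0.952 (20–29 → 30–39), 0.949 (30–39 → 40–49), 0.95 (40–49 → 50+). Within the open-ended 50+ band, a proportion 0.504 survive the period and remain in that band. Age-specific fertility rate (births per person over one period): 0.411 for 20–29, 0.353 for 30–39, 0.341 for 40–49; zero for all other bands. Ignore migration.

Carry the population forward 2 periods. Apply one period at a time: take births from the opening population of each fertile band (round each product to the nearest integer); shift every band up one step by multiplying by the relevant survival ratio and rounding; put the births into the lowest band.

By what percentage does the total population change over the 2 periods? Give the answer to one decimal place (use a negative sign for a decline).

11.4

Call the bands 1 to 6, youngest first.
After projecting period 1:
Births: 11000 * 0.411 = 4521  |  36000 * 0.353 = 12708  |  18000 * 0.341 = 6138 — total 23367
Band 2: 26000 * 0.974 = 25324
Band 3: 25000 * 0.958 = 23950
Band 4: 11000 * 0.952 = 10472
Band 5: 36000 * 0.949 = 34164
Band 6: 18000 * 0.95 + 19500 * 0.504 = 17100 + 9828 = 26928
End of period: [23367, 25324, 23950, 10472, 34164, 26928]
After projecting period 2:
Births: 23950 * 0.411 = 9843  |  10472 * 0.353 = 3697  |  34164 * 0.341 = 11650 — total 25190
Band 2: 23367 * 0.974 = 22759
Band 3: 25324 * 0.958 = 24260
Band 4: 23950 * 0.952 = 22800
Band 5: 10472 * 0.949 = 9938
Band 6: 34164 * 0.95 + 26928 * 0.504 = 32456 + 13572 = 46028
End of period: [25190, 22759, 24260, 22800, 9938, 46028]
Total: 135500 → 150975; change = 15475; percentage change = 11.4%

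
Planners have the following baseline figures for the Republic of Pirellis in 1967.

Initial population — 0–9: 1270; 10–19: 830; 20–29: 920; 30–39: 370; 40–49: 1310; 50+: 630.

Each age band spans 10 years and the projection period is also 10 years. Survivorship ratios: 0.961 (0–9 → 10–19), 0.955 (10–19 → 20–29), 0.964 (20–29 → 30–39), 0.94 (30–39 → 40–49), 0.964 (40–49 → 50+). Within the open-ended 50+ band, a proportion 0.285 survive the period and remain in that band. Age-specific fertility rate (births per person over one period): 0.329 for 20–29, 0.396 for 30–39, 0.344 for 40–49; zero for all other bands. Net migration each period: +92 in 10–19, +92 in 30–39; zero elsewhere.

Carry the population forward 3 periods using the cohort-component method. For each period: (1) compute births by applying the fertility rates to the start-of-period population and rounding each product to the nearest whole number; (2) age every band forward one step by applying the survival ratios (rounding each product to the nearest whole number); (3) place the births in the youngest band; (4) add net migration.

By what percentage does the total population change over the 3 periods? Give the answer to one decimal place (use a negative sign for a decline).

After projecting period 1:
Births: 920 * 0.329 = 303, 370 * 0.396 = 147, 1310 * 0.344 = 451 — total 901
10–19: 1270 * 0.961 = 1220
20–29: 830 * 0.955 = 793
30–39: 920 * 0.964 = 887
40–49: 370 * 0.94 = 348
50+: 1310 * 0.964 + 630 * 0.285 = 1263 + 180 = 1443
Net migration: 10–19 + 92 → 1312; 30–39 + 92 → 979
Giving 901 / 1312 / 793 / 979 / 348 / 1443.
After projecting period 2:
Births: 793 * 0.329 = 261, 979 * 0.396 = 388, 348 * 0.344 = 120 — total 769
10–19: 901 * 0.961 = 866
20–29: 1312 * 0.955 = 1253
30–39: 793 * 0.964 = 764
40–49: 979 * 0.94 = 920
50+: 348 * 0.964 + 1443 * 0.285 = 335 + 411 = 746
Net migration: 10–19 + 92 → 958; 30–39 + 92 → 856
Giving 769 / 958 / 1253 / 856 / 920 / 746.
After projecting period 3:
Births: 1253 * 0.329 = 412, 856 * 0.396 = 339, 920 * 0.344 = 316 — total 1067
10–19: 769 * 0.961 = 739
20–29: 958 * 0.955 = 915
30–39: 1253 * 0.964 = 1208
40–49: 856 * 0.94 = 805
50+: 920 * 0.964 + 746 * 0.285 = 887 + 213 = 1100
Net migration: 10–19 + 92 → 831; 30–39 + 92 → 1300
Giving 1067 / 831 / 915 / 1300 / 805 / 1100.
Total: 5330 → 6018; change = 688; percentage change = 12.9%

12.9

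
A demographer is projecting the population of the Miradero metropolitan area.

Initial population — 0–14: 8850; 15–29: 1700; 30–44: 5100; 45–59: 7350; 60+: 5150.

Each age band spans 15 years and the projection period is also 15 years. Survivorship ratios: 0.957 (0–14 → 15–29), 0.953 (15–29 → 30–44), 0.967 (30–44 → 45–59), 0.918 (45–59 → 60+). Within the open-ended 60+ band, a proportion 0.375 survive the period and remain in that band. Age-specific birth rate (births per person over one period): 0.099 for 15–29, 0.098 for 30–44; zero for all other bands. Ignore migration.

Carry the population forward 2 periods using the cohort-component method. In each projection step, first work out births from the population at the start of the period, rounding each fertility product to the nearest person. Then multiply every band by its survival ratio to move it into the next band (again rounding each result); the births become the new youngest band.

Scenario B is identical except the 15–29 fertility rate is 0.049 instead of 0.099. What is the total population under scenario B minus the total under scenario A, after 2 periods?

-504

Numbering the bands 1..5 from youngest to oldest:
Period 1.
Births: 1700 × 0.099 = 168  |  5100 × 0.098 = 500 → total 668
Band 2: 8850 × 0.957 = 8469
Band 3: 1700 × 0.953 = 1620
Band 4: 5100 × 0.967 = 4932
Band 5: 7350 × 0.918 + 5150 × 0.375 = 6747 + 1931 = 8678
→ [668, 8469, 1620, 4932, 8678]
Period 2.
Births: 8469 × 0.099 = 838  |  1620 × 0.098 = 159 → total 997
Band 2: 668 × 0.957 = 639
Band 3: 8469 × 0.953 = 8071
Band 4: 1620 × 0.967 = 1567
Band 5: 4932 × 0.918 + 8678 × 0.375 = 4528 + 3254 = 7782
→ [997, 639, 8071, 1567, 7782]
Scenario A total after 2 periods: 19056
Scenario B projection —
Period 1.
Births: 1700 × 0.049 = 83  |  5100 × 0.098 = 500 → total 583
Band 2: 8850 × 0.957 = 8469
Band 3: 1700 × 0.953 = 1620
Band 4: 5100 × 0.967 = 4932
Band 5: 7350 × 0.918 + 5150 × 0.375 = 6747 + 1931 = 8678
→ [583, 8469, 1620, 4932, 8678]
Period 2.
Births: 8469 × 0.049 = 415  |  1620 × 0.098 = 159 → total 574
Band 2: 583 × 0.957 = 558
Band 3: 8469 × 0.953 = 8071
Band 4: 1620 × 0.967 = 1567
Band 5: 4932 × 0.918 + 8678 × 0.375 = 4528 + 3254 = 7782
→ [574, 558, 8071, 1567, 7782]
Scenario B total after 2 periods: 18552
Difference B − A = 18552 − 19056 = -504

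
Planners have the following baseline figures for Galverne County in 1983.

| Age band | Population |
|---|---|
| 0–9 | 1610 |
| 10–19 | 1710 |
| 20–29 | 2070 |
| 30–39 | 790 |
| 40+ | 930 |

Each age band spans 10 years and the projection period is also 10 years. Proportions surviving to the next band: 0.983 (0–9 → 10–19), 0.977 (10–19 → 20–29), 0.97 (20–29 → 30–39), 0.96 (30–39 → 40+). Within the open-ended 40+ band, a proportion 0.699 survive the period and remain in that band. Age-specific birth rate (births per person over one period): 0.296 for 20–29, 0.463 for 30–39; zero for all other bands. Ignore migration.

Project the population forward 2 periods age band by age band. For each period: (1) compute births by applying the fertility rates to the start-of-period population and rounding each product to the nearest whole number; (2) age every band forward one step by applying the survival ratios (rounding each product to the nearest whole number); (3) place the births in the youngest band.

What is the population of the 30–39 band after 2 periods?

1621

(Groups numbered youngest = 1 to oldest = 5.)
[period 1]
Births: 2070 × 0.296 = 613  |  790 × 0.463 = 366 ⇒ total 979
Group 2: 1610 × 0.983 = 1583
Group 3: 1710 × 0.977 = 1671
Group 4: 2070 × 0.97 = 2008
Group 5: 790 × 0.96 + 930 × 0.699 = 758 + 650 = 1408
End of period: [979, 1583, 1671, 2008, 1408]
[period 2]
Births: 1671 × 0.296 = 495  |  2008 × 0.463 = 930 ⇒ total 1425
Group 2: 979 × 0.983 = 962
Group 3: 1583 × 0.977 = 1547
Group 4: 1671 × 0.97 = 1621
Group 5: 2008 × 0.96 + 1408 × 0.699 = 1928 + 984 = 2912
End of period: [1425, 962, 1547, 1621, 2912]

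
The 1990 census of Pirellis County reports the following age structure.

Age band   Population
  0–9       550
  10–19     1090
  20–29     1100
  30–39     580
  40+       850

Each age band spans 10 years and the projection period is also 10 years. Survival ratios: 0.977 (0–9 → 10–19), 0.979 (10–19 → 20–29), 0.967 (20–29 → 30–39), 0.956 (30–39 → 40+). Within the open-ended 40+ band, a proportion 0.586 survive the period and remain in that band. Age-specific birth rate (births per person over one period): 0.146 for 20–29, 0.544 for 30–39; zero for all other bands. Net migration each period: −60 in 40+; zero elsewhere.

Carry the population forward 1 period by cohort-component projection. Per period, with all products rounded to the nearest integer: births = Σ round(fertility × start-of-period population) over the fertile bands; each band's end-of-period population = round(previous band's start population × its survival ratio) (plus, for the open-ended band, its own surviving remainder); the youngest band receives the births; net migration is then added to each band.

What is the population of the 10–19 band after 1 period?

[period 1]
Births: 1100 × 0.146 = 161  |  580 × 0.544 = 316 — total 477
10–19: 550 × 0.977 = 537
20–29: 1090 × 0.979 = 1067
30–39: 1100 × 0.967 = 1064
40+: 580 × 0.956 + 850 × 0.586 = 554 + 498 = 1052
Net migration: 40+ − 60 → 992
End of period: [477, 537, 1067, 1064, 992]

537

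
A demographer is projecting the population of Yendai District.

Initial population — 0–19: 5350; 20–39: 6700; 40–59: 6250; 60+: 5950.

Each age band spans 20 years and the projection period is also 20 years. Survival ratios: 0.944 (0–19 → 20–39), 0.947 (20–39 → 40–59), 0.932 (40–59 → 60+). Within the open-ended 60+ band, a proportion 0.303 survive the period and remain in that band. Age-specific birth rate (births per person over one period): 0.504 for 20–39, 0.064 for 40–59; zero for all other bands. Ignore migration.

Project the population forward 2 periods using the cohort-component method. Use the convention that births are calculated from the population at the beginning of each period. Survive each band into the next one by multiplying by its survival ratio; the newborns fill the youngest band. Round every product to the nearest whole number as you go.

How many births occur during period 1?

[period 1]
Births: 6700 * 0.504 = 3377, 6250 * 0.064 = 400 — total 3777
20–39: 5350 * 0.944 = 5050
40–59: 6700 * 0.947 = 6345
60+: 6250 * 0.932 + 5950 * 0.303 = 5825 + 1803 = 7628
Population now: 0–19=3777, 20–39=5050, 40–59=6345, 60+=7628

3777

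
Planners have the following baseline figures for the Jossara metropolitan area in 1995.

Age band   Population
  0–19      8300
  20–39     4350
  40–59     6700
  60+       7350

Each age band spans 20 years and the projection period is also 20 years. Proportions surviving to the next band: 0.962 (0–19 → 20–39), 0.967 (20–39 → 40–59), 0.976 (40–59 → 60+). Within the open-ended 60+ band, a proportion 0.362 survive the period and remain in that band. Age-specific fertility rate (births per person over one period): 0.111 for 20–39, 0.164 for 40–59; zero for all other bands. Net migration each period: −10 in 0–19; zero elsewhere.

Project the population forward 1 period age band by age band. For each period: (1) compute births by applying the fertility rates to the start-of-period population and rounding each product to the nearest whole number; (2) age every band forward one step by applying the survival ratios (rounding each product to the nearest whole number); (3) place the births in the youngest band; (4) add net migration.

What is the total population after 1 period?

After projecting period 1:
Births: 4350 * 0.111 = 483 ; 6700 * 0.164 = 1099 → 1582
20–39: 8300 * 0.962 = 7985
40–59: 4350 * 0.967 = 4206
60+: 6700 * 0.976 + 7350 * 0.362 = 6539 + 2661 = 9200
Net migration: 0–19 − 10 → 1572
Giving 1572 / 7985 / 4206 / 9200.
Total after period 1: 1572 + 7985 + 4206 + 9200 = 22963

22963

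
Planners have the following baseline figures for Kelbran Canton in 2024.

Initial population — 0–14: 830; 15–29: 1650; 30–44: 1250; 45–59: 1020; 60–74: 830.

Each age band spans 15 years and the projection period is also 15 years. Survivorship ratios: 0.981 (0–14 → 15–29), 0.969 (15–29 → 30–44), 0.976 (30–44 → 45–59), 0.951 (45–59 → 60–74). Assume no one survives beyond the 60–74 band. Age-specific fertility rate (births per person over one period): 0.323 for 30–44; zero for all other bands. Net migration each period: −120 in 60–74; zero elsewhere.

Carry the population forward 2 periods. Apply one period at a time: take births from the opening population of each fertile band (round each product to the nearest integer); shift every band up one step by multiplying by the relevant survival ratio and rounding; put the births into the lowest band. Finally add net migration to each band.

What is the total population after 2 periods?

4302

Period 1:
Births: 1250 * 0.323 = 404
15–29: 830 * 0.981 = 814
30–44: 1650 * 0.969 = 1599
45–59: 1250 * 0.976 = 1220
60–74: 1020 * 0.951 = 970
Net migration: 60–74 − 120 → 850
Giving 404 / 814 / 1599 / 1220 / 850.
Period 2:
Births: 1599 * 0.323 = 516
15–29: 404 * 0.981 = 396
30–44: 814 * 0.969 = 789
45–59: 1599 * 0.976 = 1561
60–74: 1220 * 0.951 = 1160
Net migration: 60–74 − 120 → 1040
Giving 516 / 396 / 789 / 1561 / 1040.
Total after period 2: 516 + 396 + 789 + 1561 + 1040 = 4302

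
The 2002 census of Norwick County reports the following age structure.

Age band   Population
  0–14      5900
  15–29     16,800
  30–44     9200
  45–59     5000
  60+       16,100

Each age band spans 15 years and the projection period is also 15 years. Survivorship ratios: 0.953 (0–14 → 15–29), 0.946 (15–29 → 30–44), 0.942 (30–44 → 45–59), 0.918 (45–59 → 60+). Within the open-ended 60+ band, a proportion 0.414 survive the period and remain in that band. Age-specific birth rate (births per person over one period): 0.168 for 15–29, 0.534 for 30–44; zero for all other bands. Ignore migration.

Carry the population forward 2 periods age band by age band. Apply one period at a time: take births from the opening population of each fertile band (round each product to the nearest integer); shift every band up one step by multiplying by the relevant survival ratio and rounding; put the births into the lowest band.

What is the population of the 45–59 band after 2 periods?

(Bands numbered youngest = 1 to oldest = 5.)
Period 1:
Births: 16800 × 0.168 = 2822, 9200 × 0.534 = 4913 — total 7735
Band 2: 5900 × 0.953 = 5623
Band 3: 16800 × 0.946 = 15893
Band 4: 9200 × 0.942 = 8666
Band 5: 5000 × 0.918 + 16100 × 0.414 = 4590 + 6665 = 11255
End of period: [7735, 5623, 15893, 8666, 11255]
Period 2:
Births: 5623 × 0.168 = 945, 15893 × 0.534 = 8487 — total 9432
Band 2: 7735 × 0.953 = 7371
Band 3: 5623 × 0.946 = 5319
Band 4: 15893 × 0.942 = 14971
Band 5: 8666 × 0.918 + 11255 × 0.414 = 7955 + 4660 = 12615
End of period: [9432, 7371, 5319, 14971, 12615]

14971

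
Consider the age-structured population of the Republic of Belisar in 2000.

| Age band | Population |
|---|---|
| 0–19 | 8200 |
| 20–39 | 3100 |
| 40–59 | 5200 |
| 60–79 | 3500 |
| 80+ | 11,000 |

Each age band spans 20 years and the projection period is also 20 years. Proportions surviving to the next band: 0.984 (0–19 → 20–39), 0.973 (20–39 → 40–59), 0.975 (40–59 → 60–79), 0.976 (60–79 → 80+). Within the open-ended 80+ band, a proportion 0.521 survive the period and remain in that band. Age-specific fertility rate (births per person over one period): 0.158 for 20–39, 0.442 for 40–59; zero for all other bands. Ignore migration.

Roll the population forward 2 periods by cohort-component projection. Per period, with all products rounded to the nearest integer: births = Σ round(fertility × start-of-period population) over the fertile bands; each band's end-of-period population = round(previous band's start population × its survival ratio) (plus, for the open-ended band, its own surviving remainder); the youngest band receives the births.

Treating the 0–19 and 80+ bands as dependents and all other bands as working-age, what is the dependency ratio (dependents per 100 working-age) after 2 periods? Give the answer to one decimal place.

91.0

Let band 1 be 0–19 through band 5 = 80+.
[period 1]
Births: 3100 × 0.158 = 490, 5200 × 0.442 = 2298 → total 2788
Band 2: 8200 × 0.984 = 8069
Band 3: 3100 × 0.973 = 3016
Band 4: 5200 × 0.975 = 5070
Band 5: 3500 × 0.976 + 11000 × 0.521 = 3416 + 5731 = 9147
→ [2788, 8069, 3016, 5070, 9147]
[period 2]
Births: 8069 × 0.158 = 1275, 3016 × 0.442 = 1333 → total 2608
Band 2: 2788 × 0.984 = 2743
Band 3: 8069 × 0.973 = 7851
Band 4: 3016 × 0.975 = 2941
Band 5: 5070 × 0.976 + 9147 × 0.521 = 4948 + 4766 = 9714
→ [2608, 2743, 7851, 2941, 9714]
Dependents (band 0–19 + band 80+) = 2608 + 9714 = 12322; working-age = 13535; ratio = 12322/13535 × 100 = 91.0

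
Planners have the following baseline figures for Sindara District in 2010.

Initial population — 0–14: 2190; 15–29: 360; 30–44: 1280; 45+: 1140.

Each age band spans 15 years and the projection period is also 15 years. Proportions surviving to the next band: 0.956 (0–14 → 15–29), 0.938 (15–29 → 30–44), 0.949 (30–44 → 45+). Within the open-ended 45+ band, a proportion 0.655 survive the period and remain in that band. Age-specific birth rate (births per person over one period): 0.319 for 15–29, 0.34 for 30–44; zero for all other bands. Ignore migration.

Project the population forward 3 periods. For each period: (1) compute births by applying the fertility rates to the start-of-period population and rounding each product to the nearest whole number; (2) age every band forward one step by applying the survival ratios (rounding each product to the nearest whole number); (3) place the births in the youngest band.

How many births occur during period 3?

836

(Groups numbered youngest = 1 to oldest = 4.)
Period 1.
Births: 360 * 0.319 = 115 ; 1280 * 0.34 = 435 — total 550
Group 2: 2190 * 0.956 = 2094
Group 3: 360 * 0.938 = 338
Group 4: 1280 * 0.949 + 1140 * 0.655 = 1215 + 747 = 1962
End of period: [550, 2094, 338, 1962]
Period 2.
Births: 2094 * 0.319 = 668 ; 338 * 0.34 = 115 — total 783
Group 2: 550 * 0.956 = 526
Group 3: 2094 * 0.938 = 1964
Group 4: 338 * 0.949 + 1962 * 0.655 = 321 + 1285 = 1606
End of period: [783, 526, 1964, 1606]
Period 3.
Births: 526 * 0.319 = 168 ; 1964 * 0.34 = 668 — total 836
Group 2: 783 * 0.956 = 749
Group 3: 526 * 0.938 = 493
Group 4: 1964 * 0.949 + 1606 * 0.655 = 1864 + 1052 = 2916
End of period: [836, 749, 493, 2916]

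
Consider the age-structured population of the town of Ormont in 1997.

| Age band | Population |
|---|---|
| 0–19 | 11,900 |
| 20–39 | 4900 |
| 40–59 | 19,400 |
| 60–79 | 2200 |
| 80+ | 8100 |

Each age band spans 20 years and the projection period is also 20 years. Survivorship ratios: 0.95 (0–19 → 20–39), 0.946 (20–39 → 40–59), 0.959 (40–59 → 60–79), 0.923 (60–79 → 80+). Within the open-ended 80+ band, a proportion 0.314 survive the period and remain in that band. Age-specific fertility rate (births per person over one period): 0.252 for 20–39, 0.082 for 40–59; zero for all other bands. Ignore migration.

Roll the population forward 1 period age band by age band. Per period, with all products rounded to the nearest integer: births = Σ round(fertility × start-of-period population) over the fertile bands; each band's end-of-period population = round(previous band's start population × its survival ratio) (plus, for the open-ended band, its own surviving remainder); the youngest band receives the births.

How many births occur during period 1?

Period 1.
Births: 4900 × 0.252 = 1235, 19400 × 0.082 = 1591 — total 2826
20–39: 11900 × 0.95 = 11305
40–59: 4900 × 0.946 = 4635
60–79: 19400 × 0.959 = 18605
80+: 2200 × 0.923 + 8100 × 0.314 = 2031 + 2543 = 4574
End of period: [2826, 11305, 4635, 18605, 4574]

2826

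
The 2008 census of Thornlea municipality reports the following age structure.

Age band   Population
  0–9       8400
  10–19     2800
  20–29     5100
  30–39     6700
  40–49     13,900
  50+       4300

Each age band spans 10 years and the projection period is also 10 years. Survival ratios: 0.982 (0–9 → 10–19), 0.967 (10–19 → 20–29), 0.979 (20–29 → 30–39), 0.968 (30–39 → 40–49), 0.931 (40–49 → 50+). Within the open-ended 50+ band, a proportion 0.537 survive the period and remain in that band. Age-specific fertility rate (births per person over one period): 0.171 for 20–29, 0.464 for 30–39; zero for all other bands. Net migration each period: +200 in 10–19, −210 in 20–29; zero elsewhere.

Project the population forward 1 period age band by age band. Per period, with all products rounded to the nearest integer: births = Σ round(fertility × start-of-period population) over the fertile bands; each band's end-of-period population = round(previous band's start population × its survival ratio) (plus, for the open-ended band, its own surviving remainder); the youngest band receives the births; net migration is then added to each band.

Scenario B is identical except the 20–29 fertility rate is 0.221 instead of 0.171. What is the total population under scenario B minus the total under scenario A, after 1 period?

(Bands numbered youngest = 1 to oldest = 6.)
— Period 1 —
Births: 5100 × 0.171 = 872 ; 6700 × 0.464 = 3109 → 3981
Band 2: 8400 × 0.982 = 8249
Band 3: 2800 × 0.967 = 2708
Band 4: 5100 × 0.979 = 4993
Band 5: 6700 × 0.968 = 6486
Band 6: 13900 × 0.931 + 4300 × 0.537 = 12941 + 2309 = 15250
Net migration: Band 2 + 200 → 8449; Band 3 − 210 → 2498
→ [3981, 8449, 2498, 4993, 6486, 15250]
Scenario A total after 1 period: 41657
Scenario B projection —
— Period 1 —
Births: 5100 × 0.221 = 1127 ; 6700 × 0.464 = 3109 → 4236
Band 2: 8400 × 0.982 = 8249
Band 3: 2800 × 0.967 = 2708
Band 4: 5100 × 0.979 = 4993
Band 5: 6700 × 0.968 = 6486
Band 6: 13900 × 0.931 + 4300 × 0.537 = 12941 + 2309 = 15250
Net migration: Band 2 + 200 → 8449; Band 3 − 210 → 2498
→ [4236, 8449, 2498, 4993, 6486, 15250]
Scenario B total after 1 period: 41912
Difference B − A = 41912 − 41657 = 255

255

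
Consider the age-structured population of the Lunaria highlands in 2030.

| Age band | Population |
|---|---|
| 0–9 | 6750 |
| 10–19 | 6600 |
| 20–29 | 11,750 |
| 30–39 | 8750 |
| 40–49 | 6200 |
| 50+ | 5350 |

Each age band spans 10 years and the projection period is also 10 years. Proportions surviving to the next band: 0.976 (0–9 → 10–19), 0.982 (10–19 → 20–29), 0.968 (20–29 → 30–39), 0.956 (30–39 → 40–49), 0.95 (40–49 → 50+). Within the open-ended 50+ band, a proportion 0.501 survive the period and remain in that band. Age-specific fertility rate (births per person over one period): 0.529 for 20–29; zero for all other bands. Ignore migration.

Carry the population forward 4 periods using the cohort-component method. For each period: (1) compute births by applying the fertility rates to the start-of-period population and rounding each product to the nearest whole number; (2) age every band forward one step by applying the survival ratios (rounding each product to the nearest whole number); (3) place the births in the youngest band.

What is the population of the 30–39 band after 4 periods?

5767

— Period 1 —
Births: 11750 * 0.529 = 6216
10–19: 6750 * 0.976 = 6588
20–29: 6600 * 0.982 = 6481
30–39: 11750 * 0.968 = 11374
40–49: 8750 * 0.956 = 8365
50+: 6200 * 0.95 + 5350 * 0.501 = 5890 + 2680 = 8570
Giving 6216 / 6588 / 6481 / 11374 / 8365 / 8570.
— Period 2 —
Births: 6481 * 0.529 = 3428
10–19: 6216 * 0.976 = 6067
20–29: 6588 * 0.982 = 6469
30–39: 6481 * 0.968 = 6274
40–49: 11374 * 0.956 = 10874
50+: 8365 * 0.95 + 8570 * 0.501 = 7947 + 4294 = 12241
Giving 3428 / 6067 / 6469 / 6274 / 10874 / 12241.
— Period 3 —
Births: 6469 * 0.529 = 3422
10–19: 3428 * 0.976 = 3346
20–29: 6067 * 0.982 = 5958
30–39: 6469 * 0.968 = 6262
40–49: 6274 * 0.956 = 5998
50+: 10874 * 0.95 + 12241 * 0.501 = 10330 + 6133 = 16463
Giving 3422 / 3346 / 5958 / 6262 / 5998 / 16463.
— Period 4 —
Births: 5958 * 0.529 = 3152
10–19: 3422 * 0.976 = 3340
20–29: 3346 * 0.982 = 3286
30–39: 5958 * 0.968 = 5767
40–49: 6262 * 0.956 = 5986
50+: 5998 * 0.95 + 16463 * 0.501 = 5698 + 8248 = 13946
Giving 3152 / 3340 / 3286 / 5767 / 5986 / 13946.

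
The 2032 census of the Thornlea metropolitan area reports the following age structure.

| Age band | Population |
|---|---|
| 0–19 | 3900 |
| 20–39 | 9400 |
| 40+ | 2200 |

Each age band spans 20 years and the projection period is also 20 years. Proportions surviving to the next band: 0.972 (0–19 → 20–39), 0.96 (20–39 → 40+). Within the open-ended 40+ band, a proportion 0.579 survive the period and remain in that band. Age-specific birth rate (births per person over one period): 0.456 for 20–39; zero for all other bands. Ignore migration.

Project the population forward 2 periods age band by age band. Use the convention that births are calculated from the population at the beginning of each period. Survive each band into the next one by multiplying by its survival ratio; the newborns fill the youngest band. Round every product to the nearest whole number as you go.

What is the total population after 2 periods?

15497

Period 1.
Births: 9400 × 0.456 = 4286
20–39: 3900 × 0.972 = 3791
40+: 9400 × 0.96 + 2200 × 0.579 = 9024 + 1274 = 10298
Population now: 0–19=4286, 20–39=3791, 40+=10298
Period 2.
Births: 3791 × 0.456 = 1729
20–39: 4286 × 0.972 = 4166
40+: 3791 × 0.96 + 10298 × 0.579 = 3639 + 5963 = 9602
Population now: 0–19=1729, 20–39=4166, 40+=9602
Total after period 2: 1729 + 4166 + 9602 = 15497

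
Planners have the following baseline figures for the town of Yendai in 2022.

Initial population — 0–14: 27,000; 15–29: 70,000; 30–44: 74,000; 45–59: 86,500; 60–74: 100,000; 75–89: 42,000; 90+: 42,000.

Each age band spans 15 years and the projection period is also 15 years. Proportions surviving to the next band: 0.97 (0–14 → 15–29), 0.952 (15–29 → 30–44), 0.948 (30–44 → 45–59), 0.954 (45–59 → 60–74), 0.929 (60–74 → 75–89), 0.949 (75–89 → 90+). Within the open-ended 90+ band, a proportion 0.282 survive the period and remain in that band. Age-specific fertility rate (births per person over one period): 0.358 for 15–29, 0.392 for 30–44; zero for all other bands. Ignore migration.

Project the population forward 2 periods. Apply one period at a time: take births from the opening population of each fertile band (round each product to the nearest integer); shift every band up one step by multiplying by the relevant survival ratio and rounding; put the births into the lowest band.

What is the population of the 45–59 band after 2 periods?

63175

[period 1]
Births: 70000 × 0.358 = 25060 ; 74000 × 0.392 = 29008 — total 54068
15–29: 27000 × 0.97 = 26190
30–44: 70000 × 0.952 = 66640
45–59: 74000 × 0.948 = 70152
60–74: 86500 × 0.954 = 82521
75–89: 100000 × 0.929 = 92900
90+: 42000 × 0.949 + 42000 × 0.282 = 39858 + 11844 = 51702
Giving 54068 / 26190 / 66640 / 70152 / 82521 / 92900 / 51702.
[period 2]
Births: 26190 × 0.358 = 9376 ; 66640 × 0.392 = 26123 — total 35499
15–29: 54068 × 0.97 = 52446
30–44: 26190 × 0.952 = 24933
45–59: 66640 × 0.948 = 63175
60–74: 70152 × 0.954 = 66925
75–89: 82521 × 0.929 = 76662
90+: 92900 × 0.949 + 51702 × 0.282 = 88162 + 14580 = 102742
Giving 35499 / 52446 / 24933 / 63175 / 66925 / 76662 / 102742.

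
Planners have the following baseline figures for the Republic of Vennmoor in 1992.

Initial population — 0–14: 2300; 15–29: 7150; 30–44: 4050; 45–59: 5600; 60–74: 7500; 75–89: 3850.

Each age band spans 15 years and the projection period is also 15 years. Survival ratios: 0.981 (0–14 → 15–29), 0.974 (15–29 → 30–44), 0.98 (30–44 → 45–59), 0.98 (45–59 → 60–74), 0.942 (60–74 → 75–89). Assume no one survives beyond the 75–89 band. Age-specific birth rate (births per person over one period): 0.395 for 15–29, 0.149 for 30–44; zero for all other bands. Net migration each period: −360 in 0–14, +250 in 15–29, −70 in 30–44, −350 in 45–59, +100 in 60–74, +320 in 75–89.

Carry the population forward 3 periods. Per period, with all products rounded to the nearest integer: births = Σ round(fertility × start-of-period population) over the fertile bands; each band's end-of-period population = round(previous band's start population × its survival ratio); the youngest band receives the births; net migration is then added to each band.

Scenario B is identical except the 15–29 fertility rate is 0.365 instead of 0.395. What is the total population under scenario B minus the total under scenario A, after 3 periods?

Period 1.
Births: 7150 × 0.395 = 2824, 4050 × 0.149 = 603 ⇒ total 3427
15–29: 2300 × 0.981 = 2256
30–44: 7150 × 0.974 = 6964
45–59: 4050 × 0.98 = 3969
60–74: 5600 × 0.98 = 5488
75–89: 7500 × 0.942 = 7065
Net migration: 0–14 − 360 → 3067; 15–29 + 250 → 2506; 30–44 − 70 → 6894; 45–59 − 350 → 3619; 60–74 + 100 → 5588; 75–89 + 320 → 7385
→ [3067, 2506, 6894, 3619, 5588, 7385]
Period 2.
Births: 2506 × 0.395 = 990, 6894 × 0.149 = 1027 ⇒ total 2017
15–29: 3067 × 0.981 = 3009
30–44: 2506 × 0.974 = 2441
45–59: 6894 × 0.98 = 6756
60–74: 3619 × 0.98 = 3547
75–89: 5588 × 0.942 = 5264
Net migration: 0–14 − 360 → 1657; 15–29 + 250 → 3259; 30–44 − 70 → 2371; 45–59 − 350 → 6406; 60–74 + 100 → 3647; 75–89 + 320 → 5584
→ [1657, 3259, 2371, 6406, 3647, 5584]
Period 3.
Births: 3259 × 0.395 = 1287, 2371 × 0.149 = 353 ⇒ total 1640
15–29: 1657 × 0.981 = 1626
30–44: 3259 × 0.974 = 3174
45–59: 2371 × 0.98 = 2324
60–74: 6406 × 0.98 = 6278
75–89: 3647 × 0.942 = 3435
Net migration: 0–14 − 360 → 1280; 15–29 + 250 → 1876; 30–44 − 70 → 3104; 45–59 − 350 → 1974; 60–74 + 100 → 6378; 75–89 + 320 → 3755
→ [1280, 1876, 3104, 1974, 6378, 3755]
Scenario A total after 3 periods: 18367
Scenario B projection —
Period 1.
Births: 7150 × 0.365 = 2610, 4050 × 0.149 = 603 ⇒ total 3213
15–29: 2300 × 0.981 = 2256
30–44: 7150 × 0.974 = 6964
45–59: 4050 × 0.98 = 3969
60–74: 5600 × 0.98 = 5488
75–89: 7500 × 0.942 = 7065
Net migration: 0–14 − 360 → 2853; 15–29 + 250 → 2506; 30–44 − 70 → 6894; 45–59 − 350 → 3619; 60–74 + 100 → 5588; 75–89 + 320 → 7385
→ [2853, 2506, 6894, 3619, 5588, 7385]
Period 2.
Births: 2506 × 0.365 = 915, 6894 × 0.149 = 1027 ⇒ total 1942
15–29: 2853 × 0.981 = 2799
30–44: 2506 × 0.974 = 2441
45–59: 6894 × 0.98 = 6756
60–74: 3619 × 0.98 = 3547
75–89: 5588 × 0.942 = 5264
Net migration: 0–14 − 360 → 1582; 15–29 + 250 → 3049; 30–44 − 70 → 2371; 45–59 − 350 → 6406; 60–74 + 100 → 3647; 75–89 + 320 → 5584
→ [1582, 3049, 2371, 6406, 3647, 5584]
Period 3.
Births: 3049 × 0.365 = 1113, 2371 × 0.149 = 353 ⇒ total 1466
15–29: 1582 × 0.981 = 1552
30–44: 3049 × 0.974 = 2970
45–59: 2371 × 0.98 = 2324
60–74: 6406 × 0.98 = 6278
75–89: 3647 × 0.942 = 3435
Net migration: 0–14 − 360 → 1106; 15–29 + 250 → 1802; 30–44 − 70 → 2900; 45–59 − 350 → 1974; 60–74 + 100 → 6378; 75–89 + 320 → 3755
→ [1106, 1802, 2900, 1974, 6378, 3755]
Scenario B total after 3 periods: 17915
Difference B − A = 17915 − 18367 = -452

-452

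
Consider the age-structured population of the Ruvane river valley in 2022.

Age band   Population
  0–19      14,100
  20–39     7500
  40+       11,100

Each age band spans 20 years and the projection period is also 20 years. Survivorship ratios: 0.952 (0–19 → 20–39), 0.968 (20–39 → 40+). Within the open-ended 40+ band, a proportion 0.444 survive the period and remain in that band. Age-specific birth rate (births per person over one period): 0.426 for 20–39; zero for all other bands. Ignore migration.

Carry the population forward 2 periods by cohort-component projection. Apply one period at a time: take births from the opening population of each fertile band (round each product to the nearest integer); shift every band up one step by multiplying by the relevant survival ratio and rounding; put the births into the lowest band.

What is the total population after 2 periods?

Period 1:
Births: 7500 * 0.426 = 3195
20–39: 14100 * 0.952 = 13423
40+: 7500 * 0.968 + 11100 * 0.444 = 7260 + 4928 = 12188
End of period: [3195, 13423, 12188]
Period 2:
Births: 13423 * 0.426 = 5718
20–39: 3195 * 0.952 = 3042
40+: 13423 * 0.968 + 12188 * 0.444 = 12993 + 5411 = 18404
End of period: [5718, 3042, 18404]
Total after period 2: 5718 + 3042 + 18404 = 27164

27164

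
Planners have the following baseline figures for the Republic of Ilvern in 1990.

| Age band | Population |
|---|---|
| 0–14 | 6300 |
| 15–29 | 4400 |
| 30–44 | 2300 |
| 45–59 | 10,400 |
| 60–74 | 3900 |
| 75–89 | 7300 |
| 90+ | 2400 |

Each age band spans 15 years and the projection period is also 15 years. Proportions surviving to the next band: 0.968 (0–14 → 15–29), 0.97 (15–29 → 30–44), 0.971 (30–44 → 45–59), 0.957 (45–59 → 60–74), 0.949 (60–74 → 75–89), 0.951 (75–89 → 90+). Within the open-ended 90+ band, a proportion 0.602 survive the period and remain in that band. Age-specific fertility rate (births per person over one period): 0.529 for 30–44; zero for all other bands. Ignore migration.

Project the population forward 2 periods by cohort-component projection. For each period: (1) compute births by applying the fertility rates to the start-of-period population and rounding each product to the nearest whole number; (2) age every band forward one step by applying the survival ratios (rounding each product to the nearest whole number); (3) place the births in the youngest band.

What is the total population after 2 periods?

33646

Numbering the bands 1..7 from youngest to oldest:
[period 1]
Births: 2300 × 0.529 = 1217
Band 2: 6300 × 0.968 = 6098
Band 3: 4400 × 0.97 = 4268
Band 4: 2300 × 0.971 = 2233
Band 5: 10400 × 0.957 = 9953
Band 6: 3900 × 0.949 = 3701
Band 7: 7300 × 0.951 + 2400 × 0.602 = 6942 + 1445 = 8387
→ [1217, 6098, 4268, 2233, 9953, 3701, 8387]
[period 2]
Births: 4268 × 0.529 = 2258
Band 2: 1217 × 0.968 = 1178
Band 3: 6098 × 0.97 = 5915
Band 4: 4268 × 0.971 = 4144
Band 5: 2233 × 0.957 = 2137
Band 6: 9953 × 0.949 = 9445
Band 7: 3701 × 0.951 + 8387 × 0.602 = 3520 + 5049 = 8569
→ [2258, 1178, 5915, 4144, 2137, 9445, 8569]
Total after period 2: 2258 + 1178 + 5915 + 4144 + 2137 + 9445 + 8569 = 33646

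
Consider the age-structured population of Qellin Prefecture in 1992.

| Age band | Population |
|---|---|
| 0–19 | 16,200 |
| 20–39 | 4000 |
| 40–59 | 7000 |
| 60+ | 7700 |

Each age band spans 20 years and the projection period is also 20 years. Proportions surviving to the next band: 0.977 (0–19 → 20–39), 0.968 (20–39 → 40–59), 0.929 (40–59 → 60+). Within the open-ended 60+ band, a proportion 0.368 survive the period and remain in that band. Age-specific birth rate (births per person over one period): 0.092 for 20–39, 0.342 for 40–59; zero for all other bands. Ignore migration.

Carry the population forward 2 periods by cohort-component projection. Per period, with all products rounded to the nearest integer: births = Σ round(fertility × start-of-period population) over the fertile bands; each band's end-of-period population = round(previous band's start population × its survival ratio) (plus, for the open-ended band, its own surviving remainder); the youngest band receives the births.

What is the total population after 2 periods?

[period 1]
Births: 4000 × 0.092 = 368 ; 7000 × 0.342 = 2394 — total 2762
20–39: 16200 × 0.977 = 15827
40–59: 4000 × 0.968 = 3872
60+: 7000 × 0.929 + 7700 × 0.368 = 6503 + 2834 = 9337
Population now: 0–19=2762, 20–39=15827, 40–59=3872, 60+=9337
[period 2]
Births: 15827 × 0.092 = 1456 ; 3872 × 0.342 = 1324 — total 2780
20–39: 2762 × 0.977 = 2698
40–59: 15827 × 0.968 = 15321
60+: 3872 × 0.929 + 9337 × 0.368 = 3597 + 3436 = 7033
Population now: 0–19=2780, 20–39=2698, 40–59=15321, 60+=7033
Total after period 2: 2780 + 2698 + 15321 + 7033 = 27832

27832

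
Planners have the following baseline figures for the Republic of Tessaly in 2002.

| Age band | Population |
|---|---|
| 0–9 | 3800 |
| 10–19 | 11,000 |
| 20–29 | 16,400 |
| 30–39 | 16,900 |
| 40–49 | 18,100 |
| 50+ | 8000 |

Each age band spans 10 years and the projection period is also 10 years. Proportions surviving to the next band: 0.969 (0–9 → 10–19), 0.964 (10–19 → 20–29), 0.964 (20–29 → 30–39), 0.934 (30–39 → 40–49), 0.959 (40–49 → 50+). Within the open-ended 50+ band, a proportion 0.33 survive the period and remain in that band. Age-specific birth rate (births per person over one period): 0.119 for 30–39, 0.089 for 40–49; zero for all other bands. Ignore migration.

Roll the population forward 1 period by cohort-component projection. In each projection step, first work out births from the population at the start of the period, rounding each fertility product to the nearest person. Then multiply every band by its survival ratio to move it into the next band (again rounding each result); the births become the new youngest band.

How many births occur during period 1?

[period 1]
Births: 16900 × 0.119 = 2011, 18100 × 0.089 = 1611 — total 3622
10–19: 3800 × 0.969 = 3682
20–29: 11000 × 0.964 = 10604
30–39: 16400 × 0.964 = 15810
40–49: 16900 × 0.934 = 15785
50+: 18100 × 0.959 + 8000 × 0.33 = 17358 + 2640 = 19998
→ [3622, 3682, 10604, 15810, 15785, 19998]

3622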